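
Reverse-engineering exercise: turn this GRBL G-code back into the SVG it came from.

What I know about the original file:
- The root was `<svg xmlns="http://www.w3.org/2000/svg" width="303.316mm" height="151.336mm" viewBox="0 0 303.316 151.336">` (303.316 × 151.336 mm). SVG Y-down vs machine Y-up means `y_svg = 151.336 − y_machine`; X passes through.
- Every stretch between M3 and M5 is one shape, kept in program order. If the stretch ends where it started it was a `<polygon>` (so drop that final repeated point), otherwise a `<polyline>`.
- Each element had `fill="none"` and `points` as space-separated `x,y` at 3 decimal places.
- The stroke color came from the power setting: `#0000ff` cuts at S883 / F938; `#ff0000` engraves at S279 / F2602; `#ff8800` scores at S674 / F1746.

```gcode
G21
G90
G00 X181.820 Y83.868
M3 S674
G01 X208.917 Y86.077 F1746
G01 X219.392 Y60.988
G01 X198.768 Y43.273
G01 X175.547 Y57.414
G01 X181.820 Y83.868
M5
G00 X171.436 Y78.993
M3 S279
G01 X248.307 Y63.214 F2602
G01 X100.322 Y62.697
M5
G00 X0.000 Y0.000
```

y_svg = 151.336 − y_m.

[1] S674→`#ff8800` (score); closed run; points: 181.820,67.468 208.917,65.259 219.392,90.348 198.768,108.063 175.547,93.922

[2] S279→`#ff0000` (engrave); open run; points: 171.436,72.343 248.307,88.122 100.322,88.639

<svg xmlns="http://www.w3.org/2000/svg" width="303.316mm" height="151.336mm" viewBox="0 0 303.316 151.336">
  <polygon points="181.820,67.468 208.917,65.259 219.392,90.348 198.768,108.063 175.547,93.922" fill="none" stroke="#ff8800"/>
  <polyline points="171.436,72.343 248.307,88.122 100.322,88.639" fill="none" stroke="#ff0000"/>
</svg>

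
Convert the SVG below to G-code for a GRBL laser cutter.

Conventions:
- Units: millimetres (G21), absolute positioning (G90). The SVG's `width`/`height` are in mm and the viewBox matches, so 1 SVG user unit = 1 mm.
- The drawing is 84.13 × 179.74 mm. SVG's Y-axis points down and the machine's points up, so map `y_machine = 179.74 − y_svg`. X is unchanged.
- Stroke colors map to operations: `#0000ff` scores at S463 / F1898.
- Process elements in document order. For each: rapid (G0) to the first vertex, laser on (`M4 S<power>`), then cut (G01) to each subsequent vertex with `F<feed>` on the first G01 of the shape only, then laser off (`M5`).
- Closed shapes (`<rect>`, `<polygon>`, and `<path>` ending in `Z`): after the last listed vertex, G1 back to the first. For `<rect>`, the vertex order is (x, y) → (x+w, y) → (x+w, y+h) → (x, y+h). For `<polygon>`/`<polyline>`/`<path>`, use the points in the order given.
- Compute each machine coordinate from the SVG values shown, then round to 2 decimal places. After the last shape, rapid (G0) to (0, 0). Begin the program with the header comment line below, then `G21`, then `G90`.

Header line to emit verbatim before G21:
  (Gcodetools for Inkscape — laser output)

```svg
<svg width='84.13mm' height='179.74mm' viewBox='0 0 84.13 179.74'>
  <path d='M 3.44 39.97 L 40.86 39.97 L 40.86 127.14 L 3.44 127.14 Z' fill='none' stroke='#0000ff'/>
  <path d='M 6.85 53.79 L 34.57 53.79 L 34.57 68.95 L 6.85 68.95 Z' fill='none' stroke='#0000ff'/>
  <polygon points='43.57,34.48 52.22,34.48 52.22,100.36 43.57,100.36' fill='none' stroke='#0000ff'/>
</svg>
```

(Gcodetools for Inkscape — laser output)
G21
G90
G0 X3.44 Y139.77
M4 S463
G01 X40.86 Y139.77 F1898
G01 X40.86 Y52.60
G01 X3.44 Y52.60
G01 X3.44 Y139.77
M5
G0 X6.85 Y125.95
M4 S463
G01 X34.57 Y125.95 F1898
G01 X34.57 Y110.79
G01 X6.85 Y110.79
G01 X6.85 Y125.95
M5
G0 X43.57 Y145.26
M4 S463
G01 X52.22 Y145.26 F1898
G01 X52.22 Y79.38
G01 X43.57 Y79.38
G01 X43.57 Y145.26
M5
G0 X0.00 Y0.00

1 u = 1 mm; y_m = 179.74 − y.

[1] `<path>` rectangle, #0000ff→score S463 F1898: (3.44,139.77) → (40.86,139.77) → (40.86,52.60) → (3.44,52.60) → (3.44,139.77) (closed)

[2] `<path>` rectangle, #0000ff→score S463 F1898: (6.85,125.95) → (34.57,125.95) → (34.57,110.79) → (6.85,110.79) → (6.85,125.95) (closed)

[3] `<polygon>` rectangle, #0000ff→score S463 F1898: (43.57,145.26) → (52.22,145.26) → (52.22,79.38) → (43.57,79.38) → (43.57,145.26) (closed)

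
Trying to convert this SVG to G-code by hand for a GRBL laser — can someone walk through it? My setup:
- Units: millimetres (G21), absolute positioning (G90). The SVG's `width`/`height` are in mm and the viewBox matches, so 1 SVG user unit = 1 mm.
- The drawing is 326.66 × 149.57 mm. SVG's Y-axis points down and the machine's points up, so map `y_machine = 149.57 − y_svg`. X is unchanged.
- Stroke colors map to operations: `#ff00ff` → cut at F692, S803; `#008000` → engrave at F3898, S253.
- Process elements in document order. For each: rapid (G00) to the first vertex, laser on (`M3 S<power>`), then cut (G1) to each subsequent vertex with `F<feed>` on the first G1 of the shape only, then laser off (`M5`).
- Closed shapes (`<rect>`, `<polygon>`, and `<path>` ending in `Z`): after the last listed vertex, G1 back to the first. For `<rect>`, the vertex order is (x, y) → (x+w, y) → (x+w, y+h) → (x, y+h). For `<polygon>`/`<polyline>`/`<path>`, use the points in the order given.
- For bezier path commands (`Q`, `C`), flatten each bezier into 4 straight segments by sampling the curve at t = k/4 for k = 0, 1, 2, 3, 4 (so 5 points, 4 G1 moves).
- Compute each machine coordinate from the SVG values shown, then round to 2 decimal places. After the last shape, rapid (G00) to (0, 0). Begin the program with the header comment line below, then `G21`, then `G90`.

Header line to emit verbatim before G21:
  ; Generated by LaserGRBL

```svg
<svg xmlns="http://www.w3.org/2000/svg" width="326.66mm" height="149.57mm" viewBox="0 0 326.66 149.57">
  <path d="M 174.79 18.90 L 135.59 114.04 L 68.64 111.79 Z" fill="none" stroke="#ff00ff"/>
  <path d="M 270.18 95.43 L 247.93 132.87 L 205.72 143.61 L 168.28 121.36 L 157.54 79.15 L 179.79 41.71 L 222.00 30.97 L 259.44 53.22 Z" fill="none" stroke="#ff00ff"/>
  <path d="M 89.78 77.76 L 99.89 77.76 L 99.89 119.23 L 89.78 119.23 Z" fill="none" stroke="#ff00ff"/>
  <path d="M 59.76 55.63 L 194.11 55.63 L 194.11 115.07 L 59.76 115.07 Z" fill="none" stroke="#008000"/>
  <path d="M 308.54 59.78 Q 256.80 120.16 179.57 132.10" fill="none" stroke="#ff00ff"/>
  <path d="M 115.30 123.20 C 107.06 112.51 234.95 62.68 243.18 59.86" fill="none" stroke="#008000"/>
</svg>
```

Since the viewBox matches the mm dimensions, user units are millimetres directly. The only transform is the Y-flip y_m = 149.57 − y_svg.

Shape 1 is a closed polygon drawn with `<path>`. Its stroke #ff00ff means cut at S803, F692. After flipping Y the toolpath is (174.79,130.67) → (135.59,35.53) → (68.64,37.78) → (174.79,130.67), returning to the start.

Shape 2 is a regular polygon drawn with `<path>`. Its stroke #ff00ff means cut at S803, F692. After flipping Y the toolpath is (270.18,54.14) → (247.93,16.70) → (205.72,5.96) → (168.28,28.21) → (157.54,70.42) → (179.79,107.86) → (222.00,118.60) → (259.44,96.35) → (270.18,54.14), returning to the start.

Shape 3 is a rectangle drawn with `<path>`. Its stroke #ff00ff means cut at S803, F692. After flipping Y the toolpath is (89.78,71.81) → (99.89,71.81) → (99.89,30.34) → (89.78,30.34) → (89.78,71.81), returning to the start.

Shape 4 is a rectangle drawn with `<path>`. Its stroke #008000 means engrave at S253, F3898. After flipping Y the toolpath is (59.76,93.94) → (194.11,93.94) → (194.11,34.50) → (59.76,34.50) → (59.76,93.94), returning to the start.

Shape 5 is a quadratic bezier drawn with `<path>`. Its stroke #ff00ff means cut at S803, F692. After flipping Y the toolpath is (308.54,89.79) → (281.08,62.63) → (250.43,41.52) → (216.59,26.47) → (179.57,17.47).

Shape 6 is a cubic bezier drawn with `<path>`. Its stroke #008000 means engrave at S253, F3898. After flipping Y the toolpath is (115.30,26.37) → (130.65,40.38) → (173.06,60.99) → (218.57,80.13) → (243.18,89.71).

; Generated by LaserGRBL
G21
G90
G00 X174.79 Y130.67
M3 S803
G1 X135.59 Y35.53 F692
G1 X68.64 Y37.78
G1 X174.79 Y130.67
M5
G00 X270.18 Y54.14
M3 S803
G1 X247.93 Y16.70 F692
G1 X205.72 Y5.96
G1 X168.28 Y28.21
G1 X157.54 Y70.42
G1 X179.79 Y107.86
G1 X222.00 Y118.60
G1 X259.44 Y96.35
G1 X270.18 Y54.14
M5
G00 X89.78 Y71.81
M3 S803
G1 X99.89 Y71.81 F692
G1 X99.89 Y30.34
G1 X89.78 Y30.34
G1 X89.78 Y71.81
M5
G00 X59.76 Y93.94
M3 S253
G1 X194.11 Y93.94 F3898
G1 X194.11 Y34.50
G1 X59.76 Y34.50
G1 X59.76 Y93.94
M5
G00 X308.54 Y89.79
M3 S803
G1 X281.08 Y62.63 F692
G1 X250.43 Y41.52
G1 X216.59 Y26.47
G1 X179.57 Y17.47
M5
G00 X115.30 Y26.37
M3 S253
G1 X130.65 Y40.38 F3898
G1 X173.06 Y60.99
G1 X218.57 Y80.13
G1 X243.18 Y89.71
M5
G00 X0.00 Y0.00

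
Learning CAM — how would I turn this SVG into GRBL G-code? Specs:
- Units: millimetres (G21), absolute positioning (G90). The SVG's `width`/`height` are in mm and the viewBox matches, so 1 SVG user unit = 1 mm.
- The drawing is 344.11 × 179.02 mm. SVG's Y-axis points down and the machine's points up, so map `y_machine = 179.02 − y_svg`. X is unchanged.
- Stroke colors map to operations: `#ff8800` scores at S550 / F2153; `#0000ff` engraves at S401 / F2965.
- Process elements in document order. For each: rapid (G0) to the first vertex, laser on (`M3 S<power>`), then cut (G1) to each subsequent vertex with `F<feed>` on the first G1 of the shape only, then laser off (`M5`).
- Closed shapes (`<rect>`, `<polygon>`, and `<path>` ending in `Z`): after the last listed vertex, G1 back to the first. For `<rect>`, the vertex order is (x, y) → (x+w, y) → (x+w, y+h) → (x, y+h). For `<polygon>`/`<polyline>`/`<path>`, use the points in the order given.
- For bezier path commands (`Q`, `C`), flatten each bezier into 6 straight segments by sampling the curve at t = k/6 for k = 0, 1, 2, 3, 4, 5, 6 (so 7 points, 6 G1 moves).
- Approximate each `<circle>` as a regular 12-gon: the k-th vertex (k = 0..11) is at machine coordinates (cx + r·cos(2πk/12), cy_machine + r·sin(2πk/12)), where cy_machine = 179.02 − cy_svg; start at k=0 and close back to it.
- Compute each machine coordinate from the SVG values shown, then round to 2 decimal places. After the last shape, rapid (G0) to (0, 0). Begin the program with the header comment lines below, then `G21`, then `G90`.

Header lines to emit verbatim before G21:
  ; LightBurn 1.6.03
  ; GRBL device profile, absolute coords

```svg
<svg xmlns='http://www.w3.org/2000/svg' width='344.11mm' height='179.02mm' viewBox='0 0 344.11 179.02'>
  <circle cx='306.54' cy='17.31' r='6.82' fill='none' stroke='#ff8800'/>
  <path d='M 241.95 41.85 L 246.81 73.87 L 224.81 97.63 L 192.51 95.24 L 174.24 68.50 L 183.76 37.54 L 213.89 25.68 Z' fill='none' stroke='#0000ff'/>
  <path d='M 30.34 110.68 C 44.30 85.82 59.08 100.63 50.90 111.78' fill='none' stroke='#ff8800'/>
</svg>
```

; LightBurn 1.6.03
; GRBL device profile, absolute coords
G21
G90
G0 X313.36 Y161.71
M3 S550
G1 X312.45 Y165.12 F2153
G1 X309.95 Y167.62
G1 X306.54 Y168.53
G1 X303.13 Y167.62
G1 X300.63 Y165.12
G1 X299.72 Y161.71
G1 X300.63 Y158.30
G1 X303.13 Y155.80
G1 X306.54 Y154.89
G1 X309.95 Y155.80
G1 X312.45 Y158.30
G1 X313.36 Y161.71
M5
G0 X241.95 Y137.17
M3 S401
G1 X246.81 Y105.15 F2965
G1 X224.81 Y81.39
G1 X192.51 Y83.78
G1 X174.24 Y110.52
G1 X183.76 Y141.48
G1 X213.89 Y153.34
G1 X241.95 Y137.17
M5
G0 X30.34 Y68.34
M3 S550
G1 X37.28 Y77.66 F2153
G1 X43.69 Y81.58
G1 X48.92 Y81.29
G1 X52.31 Y78.01
G1 X53.19 Y72.92
G1 X50.90 Y67.24
M5
G0 X0.00 Y0.00

Since the viewBox matches the mm dimensions, user units are millimetres directly. The only transform is the Y-flip y_m = 179.02 − y_svg.

Shape 1 is a circle drawn with `<circle>`. Its stroke #ff8800 means score at S550, F2153. After flipping Y the toolpath is (313.36,161.71) → (312.45,165.12) → (309.95,167.62) → (306.54,168.53) → (303.13,167.62) → (300.63,165.12) → (299.72,161.71) → (300.63,158.30) → (303.13,155.80) → (306.54,154.89) → (309.95,155.80) → (312.45,158.30) → (313.36,161.71), returning to the start.

Shape 2 is a regular polygon drawn with `<path>`. Its stroke #0000ff means engrave at S401, F2965. After flipping Y the toolpath is (241.95,137.17) → (246.81,105.15) → (224.81,81.39) → (192.51,83.78) → (174.24,110.52) → (183.76,141.48) → (213.89,153.34) → (241.95,137.17), returning to the start.

Shape 3 is a cubic bezier drawn with `<path>`. Its stroke #ff8800 means score at S550, F2153. After flipping Y the toolpath is (30.34,68.34) → (37.28,77.66) → (43.69,81.58) → (48.92,81.29) → (52.31,78.01) → (53.19,72.92) → (50.90,67.24).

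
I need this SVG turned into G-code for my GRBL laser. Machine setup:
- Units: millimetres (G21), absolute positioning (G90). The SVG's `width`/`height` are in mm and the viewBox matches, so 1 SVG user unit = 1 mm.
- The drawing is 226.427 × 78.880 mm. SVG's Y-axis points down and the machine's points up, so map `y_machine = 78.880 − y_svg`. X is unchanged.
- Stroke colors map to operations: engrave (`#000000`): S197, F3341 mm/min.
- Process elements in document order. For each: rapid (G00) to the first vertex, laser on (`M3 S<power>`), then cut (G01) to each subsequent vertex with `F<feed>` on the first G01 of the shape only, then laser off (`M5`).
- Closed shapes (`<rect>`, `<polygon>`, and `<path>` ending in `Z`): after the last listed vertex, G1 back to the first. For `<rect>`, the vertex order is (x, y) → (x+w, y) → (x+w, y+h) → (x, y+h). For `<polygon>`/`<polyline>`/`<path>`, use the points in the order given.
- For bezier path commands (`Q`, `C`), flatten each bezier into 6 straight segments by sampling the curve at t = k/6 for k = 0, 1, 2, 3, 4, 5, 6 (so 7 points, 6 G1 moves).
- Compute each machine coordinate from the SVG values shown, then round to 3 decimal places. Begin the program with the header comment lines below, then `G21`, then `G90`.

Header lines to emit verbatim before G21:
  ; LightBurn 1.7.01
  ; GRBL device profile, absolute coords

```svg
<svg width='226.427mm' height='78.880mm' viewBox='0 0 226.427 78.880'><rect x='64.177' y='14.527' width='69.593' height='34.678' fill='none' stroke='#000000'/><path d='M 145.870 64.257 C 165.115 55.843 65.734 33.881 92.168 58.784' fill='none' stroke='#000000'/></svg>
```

; LightBurn 1.7.01
; GRBL device profile, absolute coords
G21
G90
G00 X64.177 Y64.353
M3 S197
G01 X133.770 Y64.353 F3341
G01 X133.770 Y29.675
G01 X64.177 Y29.675
G01 X64.177 Y64.353
M5
G00 X145.870 Y14.623
M3 S197
G01 X146.739 Y19.679 F3341
G01 X134.626 Y25.315
G01 X116.323 Y29.853
G01 X98.619 Y31.615
G01 X88.304 Y28.922
G01 X92.168 Y20.096
M5

Since the viewBox matches the mm dimensions, user units are millimetres directly. The only transform is the Y-flip y_m = 78.880 − y_svg.

Shape 1 is a rectangle drawn with `<rect>`. Its stroke #000000 means engrave at S197, F3341. After flipping Y the toolpath is (64.177,64.353) → (133.770,64.353) → (133.770,29.675) → (64.177,29.675) → (64.177,64.353), returning to the start.

Shape 2 is a cubic bezier drawn with `<path>`. Its stroke #000000 means engrave at S197, F3341. After flipping Y the toolpath is (145.870,14.623) → (146.739,19.679) → (134.626,25.315) → (116.323,29.853) → (98.619,31.615) → (88.304,28.922) → (92.168,20.096).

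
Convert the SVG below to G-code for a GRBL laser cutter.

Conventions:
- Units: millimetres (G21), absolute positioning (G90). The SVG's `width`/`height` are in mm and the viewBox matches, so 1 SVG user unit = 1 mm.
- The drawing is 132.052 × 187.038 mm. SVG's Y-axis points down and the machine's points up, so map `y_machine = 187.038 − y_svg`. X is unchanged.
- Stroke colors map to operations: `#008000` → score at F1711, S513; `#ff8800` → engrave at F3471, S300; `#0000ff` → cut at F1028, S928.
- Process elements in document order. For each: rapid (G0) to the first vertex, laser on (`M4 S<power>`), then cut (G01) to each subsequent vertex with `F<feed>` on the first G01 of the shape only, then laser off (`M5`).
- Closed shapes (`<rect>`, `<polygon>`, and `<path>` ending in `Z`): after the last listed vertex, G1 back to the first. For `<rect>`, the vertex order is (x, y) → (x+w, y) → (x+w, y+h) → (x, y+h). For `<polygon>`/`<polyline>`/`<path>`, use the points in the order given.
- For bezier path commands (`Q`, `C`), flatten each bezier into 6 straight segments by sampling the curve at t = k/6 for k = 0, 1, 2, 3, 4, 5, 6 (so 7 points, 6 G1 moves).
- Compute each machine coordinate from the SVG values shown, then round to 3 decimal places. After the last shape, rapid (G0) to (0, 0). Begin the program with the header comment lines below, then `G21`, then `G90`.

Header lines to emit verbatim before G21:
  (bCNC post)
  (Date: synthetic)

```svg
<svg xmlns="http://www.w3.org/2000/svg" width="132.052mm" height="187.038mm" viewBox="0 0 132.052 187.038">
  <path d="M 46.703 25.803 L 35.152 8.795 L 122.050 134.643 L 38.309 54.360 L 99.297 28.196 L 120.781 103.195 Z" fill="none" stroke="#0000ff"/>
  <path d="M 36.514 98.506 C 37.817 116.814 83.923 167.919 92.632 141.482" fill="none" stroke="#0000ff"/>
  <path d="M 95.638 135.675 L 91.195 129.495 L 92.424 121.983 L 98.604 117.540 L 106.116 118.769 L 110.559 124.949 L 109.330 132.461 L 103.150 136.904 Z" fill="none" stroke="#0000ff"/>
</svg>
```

(bCNC post)
(Date: synthetic)
G21
G90
G0 X46.703 Y161.235
M4 S928
G01 X35.152 Y178.243 F1028
G01 X122.050 Y52.395
G01 X38.309 Y132.678
G01 X99.297 Y158.842
G01 X120.781 Y83.843
G01 X46.703 Y161.235
M5
G0 X36.514 Y88.532
M4 S928
G01 X40.519 Y77.156 F1028
G01 X49.707 Y63.378
G01 X61.796 Y50.265
G01 X74.502 Y40.880
G01 X85.542 Y38.289
G01 X92.632 Y45.556
M5
G0 X95.638 Y51.363
M4 S928
G01 X91.195 Y57.543 F1028
G01 X92.424 Y65.055
G01 X98.604 Y69.498
G01 X106.116 Y68.269
G01 X110.559 Y62.089
G01 X109.330 Y54.577
G01 X103.150 Y50.134
G01 X95.638 Y51.363
M5
G0 X0.000 Y0.000

viewBox `0 0 132.052 187.038` with mm width/height → 1 unit = 1 mm. Flip: y_m = 187.038 − y_svg.

**Shape 1** — `<path>` closed polygon, stroke `#0000ff` → cut (S928, F1028). Machine vertices: (46.703,161.235) → (35.152,178.243) → (122.050,52.395) → (38.309,132.678) → (99.297,158.842) → (120.781,83.843) → (46.703,161.235). Closed: final G1 returns to the first vertex.

**Shape 2** — `<path>` cubic bezier, stroke `#0000ff` → cut (S928, F1028). Control points (SVG): P0=(36.514,98.506), P1=(37.817,116.814), P2=(83.923,167.919), P3=(92.632,141.482); sampled at t=k/6. Machine vertices: (36.514,88.532) → (40.519,77.156) → (49.707,63.378) → (61.796,50.265) → (74.502,40.880) → (85.542,38.289) → (92.632,45.556). Open path.

**Shape 3** — `<path>` regular polygon, stroke `#0000ff` → cut (S928, F1028). Machine vertices: (95.638,51.363) → (91.195,57.543) → (92.424,65.055) → (98.604,69.498) → (106.116,68.269) → (110.559,62.089) → (109.330,54.577) → (103.150,50.134) → (95.638,51.363). Closed: final G1 returns to the first vertex.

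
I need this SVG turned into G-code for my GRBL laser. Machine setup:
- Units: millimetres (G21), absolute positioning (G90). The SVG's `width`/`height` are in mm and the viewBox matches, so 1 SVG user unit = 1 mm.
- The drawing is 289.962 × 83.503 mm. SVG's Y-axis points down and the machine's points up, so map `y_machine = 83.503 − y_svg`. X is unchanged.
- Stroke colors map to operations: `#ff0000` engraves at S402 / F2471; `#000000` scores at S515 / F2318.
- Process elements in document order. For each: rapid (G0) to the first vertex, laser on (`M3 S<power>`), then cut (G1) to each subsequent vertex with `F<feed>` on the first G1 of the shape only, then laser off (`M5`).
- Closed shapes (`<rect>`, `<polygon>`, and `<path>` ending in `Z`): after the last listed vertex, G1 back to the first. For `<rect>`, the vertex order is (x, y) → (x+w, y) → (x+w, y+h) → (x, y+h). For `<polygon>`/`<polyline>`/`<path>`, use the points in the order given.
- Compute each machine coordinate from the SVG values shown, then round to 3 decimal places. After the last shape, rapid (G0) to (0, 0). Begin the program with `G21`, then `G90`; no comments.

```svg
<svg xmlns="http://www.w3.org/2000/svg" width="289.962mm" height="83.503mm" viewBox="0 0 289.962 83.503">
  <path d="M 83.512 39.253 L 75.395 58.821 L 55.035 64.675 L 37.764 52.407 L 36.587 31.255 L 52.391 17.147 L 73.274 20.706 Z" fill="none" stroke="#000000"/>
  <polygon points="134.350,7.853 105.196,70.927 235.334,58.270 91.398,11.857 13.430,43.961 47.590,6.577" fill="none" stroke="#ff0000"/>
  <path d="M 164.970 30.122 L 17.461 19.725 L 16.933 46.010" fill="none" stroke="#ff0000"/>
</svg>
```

G21
G90
G0 X83.512 Y44.250
M3 S515
G1 X75.395 Y24.682 F2318
G1 X55.035 Y18.828
G1 X37.764 Y31.096
G1 X36.587 Y52.248
G1 X52.391 Y66.356
G1 X73.274 Y62.797
G1 X83.512 Y44.250
M5
G0 X134.350 Y75.650
M3 S402
G1 X105.196 Y12.576 F2471
G1 X235.334 Y25.233
G1 X91.398 Y71.646
G1 X13.430 Y39.542
G1 X47.590 Y76.926
G1 X134.350 Y75.650
M5
G0 X164.970 Y53.381
M3 S402
G1 X17.461 Y63.778 F2471
G1 X16.933 Y37.493
M5
G0 X0.000 Y0.000

1 u = 1 mm; y_m = 83.503 − y.

[1] `<path>` regular polygon, #000000→score S515 F2318: (83.512,44.250) → (75.395,24.682) → (55.035,18.828) → (37.764,31.096) → (36.587,52.248) → (52.391,66.356) → (73.274,62.797) → (83.512,44.250) (closed)

[2] `<polygon>` closed polygon, #ff0000→engrave S402 F2471: (134.350,75.650) → (105.196,12.576) → (235.334,25.233) → (91.398,71.646) → (13.430,39.542) → (47.590,76.926) → (134.350,75.650) (closed)

[3] `<path>` open polyline, #ff0000→engrave S402 F2471: (164.970,53.381) → (17.461,63.778) → (16.933,37.493)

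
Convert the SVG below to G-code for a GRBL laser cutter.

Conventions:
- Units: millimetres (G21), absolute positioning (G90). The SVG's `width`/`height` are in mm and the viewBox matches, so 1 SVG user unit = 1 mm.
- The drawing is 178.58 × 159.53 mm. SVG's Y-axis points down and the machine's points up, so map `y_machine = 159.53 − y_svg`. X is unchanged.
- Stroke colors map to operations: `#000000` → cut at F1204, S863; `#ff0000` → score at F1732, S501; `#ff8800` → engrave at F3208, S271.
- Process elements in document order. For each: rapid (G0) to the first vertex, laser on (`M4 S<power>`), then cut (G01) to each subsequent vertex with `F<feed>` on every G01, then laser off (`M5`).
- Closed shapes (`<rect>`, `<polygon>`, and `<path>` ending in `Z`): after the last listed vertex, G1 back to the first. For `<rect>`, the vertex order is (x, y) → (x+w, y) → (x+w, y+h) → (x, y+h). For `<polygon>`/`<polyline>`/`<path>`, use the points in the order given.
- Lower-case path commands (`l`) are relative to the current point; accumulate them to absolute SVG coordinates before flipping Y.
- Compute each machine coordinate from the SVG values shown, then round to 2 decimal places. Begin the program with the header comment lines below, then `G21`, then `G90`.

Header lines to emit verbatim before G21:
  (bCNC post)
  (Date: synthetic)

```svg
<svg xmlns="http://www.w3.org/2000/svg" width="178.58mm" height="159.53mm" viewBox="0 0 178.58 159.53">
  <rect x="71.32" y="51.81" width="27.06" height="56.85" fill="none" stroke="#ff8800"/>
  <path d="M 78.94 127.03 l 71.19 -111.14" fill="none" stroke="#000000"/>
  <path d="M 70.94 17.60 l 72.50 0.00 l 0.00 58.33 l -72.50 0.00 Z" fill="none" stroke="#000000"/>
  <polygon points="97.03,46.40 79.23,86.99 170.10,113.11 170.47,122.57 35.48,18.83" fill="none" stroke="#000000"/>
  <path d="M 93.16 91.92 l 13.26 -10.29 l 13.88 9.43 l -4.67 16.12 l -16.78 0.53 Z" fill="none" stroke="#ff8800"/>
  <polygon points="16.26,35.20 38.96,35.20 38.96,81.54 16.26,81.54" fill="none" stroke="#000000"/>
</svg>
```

(bCNC post)
(Date: synthetic)
G21
G90
G0 X71.32 Y107.72
M4 S271
G01 X98.38 Y107.72 F3208
G01 X98.38 Y50.87 F3208
G01 X71.32 Y50.87 F3208
G01 X71.32 Y107.72 F3208
M5
G0 X78.94 Y32.50
M4 S863
G01 X150.13 Y143.64 F1204
M5
G0 X70.94 Y141.93
M4 S863
G01 X143.44 Y141.93 F1204
G01 X143.44 Y83.60 F1204
G01 X70.94 Y83.60 F1204
G01 X70.94 Y141.93 F1204
M5
G0 X97.03 Y113.13
M4 S863
G01 X79.23 Y72.54 F1204
G01 X170.10 Y46.42 F1204
G01 X170.47 Y36.96 F1204
G01 X35.48 Y140.70 F1204
G01 X97.03 Y113.13 F1204
M5
G0 X93.16 Y67.61
M4 S271
G01 X106.42 Y77.90 F3208
G01 X120.30 Y68.47 F3208
G01 X115.63 Y52.35 F3208
G01 X98.85 Y51.82 F3208
G01 X93.16 Y67.61 F3208
M5
G0 X16.26 Y124.33
M4 S863
G01 X38.96 Y124.33 F1204
G01 X38.96 Y77.99 F1204
G01 X16.26 Y77.99 F1204
G01 X16.26 Y124.33 F1204
M5

viewBox `0 0 178.58 159.53` with mm width/height → 1 unit = 1 mm. Flip: y_m = 159.53 − y_svg.

**Shape 1** — `<rect>` rectangle, stroke `#ff8800` → engrave (S271, F3208). Machine vertices: (71.32,107.72) → (98.38,107.72) → (98.38,50.87) → (71.32,50.87) → (71.32,107.72). Closed: final G1 returns to the first vertex.

**Shape 2** — `<path>` line segment, stroke `#000000` → cut (S863, F1204). Machine vertices: (78.94,32.50) → (150.13,143.64). Open path.

**Shape 3** — `<path>` rectangle, stroke `#000000` → cut (S863, F1204). Machine vertices: (70.94,141.93) → (143.44,141.93) → (143.44,83.60) → (70.94,83.60) → (70.94,141.93). Closed: final G1 returns to the first vertex.

**Shape 4** — `<polygon>` closed polygon, stroke `#000000` → cut (S863, F1204). Machine vertices: (97.03,113.13) → (79.23,72.54) → (170.10,46.42) → (170.47,36.96) → (35.48,140.70) → (97.03,113.13). Closed: final G1 returns to the first vertex.

**Shape 5** — `<path>` regular polygon, stroke `#ff8800` → engrave (S271, F3208). Machine vertices: (93.16,67.61) → (106.42,77.90) → (120.30,68.47) → (115.63,52.35) → (98.85,51.82) → (93.16,67.61). Closed: final G1 returns to the first vertex.

**Shape 6** — `<polygon>` rectangle, stroke `#000000` → cut (S863, F1204). Machine vertices: (16.26,124.33) → (38.96,124.33) → (38.96,77.99) → (16.26,77.99) → (16.26,124.33). Closed: final G1 returns to the first vertex.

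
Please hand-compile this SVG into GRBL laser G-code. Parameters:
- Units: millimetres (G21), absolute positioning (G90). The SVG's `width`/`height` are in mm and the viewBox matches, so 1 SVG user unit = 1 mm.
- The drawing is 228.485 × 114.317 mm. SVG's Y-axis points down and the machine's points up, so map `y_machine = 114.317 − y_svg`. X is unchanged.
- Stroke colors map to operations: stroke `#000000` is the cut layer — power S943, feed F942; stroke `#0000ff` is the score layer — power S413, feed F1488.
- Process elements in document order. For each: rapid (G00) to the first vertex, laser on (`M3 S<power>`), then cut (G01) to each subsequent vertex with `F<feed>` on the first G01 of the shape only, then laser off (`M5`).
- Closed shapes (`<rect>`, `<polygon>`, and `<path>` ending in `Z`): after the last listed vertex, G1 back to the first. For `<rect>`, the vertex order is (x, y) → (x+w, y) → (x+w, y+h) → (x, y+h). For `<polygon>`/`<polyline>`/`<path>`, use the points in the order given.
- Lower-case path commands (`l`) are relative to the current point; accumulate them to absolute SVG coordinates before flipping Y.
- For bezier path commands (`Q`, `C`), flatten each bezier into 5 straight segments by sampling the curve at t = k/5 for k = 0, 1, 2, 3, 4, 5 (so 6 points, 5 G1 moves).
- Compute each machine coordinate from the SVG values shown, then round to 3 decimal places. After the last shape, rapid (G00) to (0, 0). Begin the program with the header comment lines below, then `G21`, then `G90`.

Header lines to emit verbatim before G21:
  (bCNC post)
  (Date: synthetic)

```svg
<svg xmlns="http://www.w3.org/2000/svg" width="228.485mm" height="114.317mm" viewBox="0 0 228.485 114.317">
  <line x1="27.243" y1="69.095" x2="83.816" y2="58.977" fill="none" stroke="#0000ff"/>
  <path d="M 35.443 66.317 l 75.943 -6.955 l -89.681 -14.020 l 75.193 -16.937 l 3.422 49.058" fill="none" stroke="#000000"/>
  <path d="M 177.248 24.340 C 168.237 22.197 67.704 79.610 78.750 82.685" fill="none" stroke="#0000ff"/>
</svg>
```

1 u = 1 mm; y_m = 114.317 − y.

[1] `<line>` line segment, #0000ff→score S413 F1488: (27.243,45.222) → (83.816,55.340)

[2] `<path>` open polyline, #000000→cut S943 F942: (35.443,48.000) → (111.386,54.955) → (21.705,68.975) → (96.898,85.912) → (100.320,36.854)

[3] `<path>` cubic bezier, #0000ff→score S413 F1488: (177.248,89.977) → (162.484,85.027) → (135.503,71.251) → (106.054,54.115) → (83.887,39.086) → (78.750,31.632)

(bCNC post)
(Date: synthetic)
G21
G90
G00 X27.243 Y45.222
M3 S413
G01 X83.816 Y55.340 F1488
M5
G00 X35.443 Y48.000
M3 S943
G01 X111.386 Y54.955 F942
G01 X21.705 Y68.975
G01 X96.898 Y85.912
G01 X100.320 Y36.854
M5
G00 X177.248 Y89.977
M3 S413
G01 X162.484 Y85.027 F1488
G01 X135.503 Y71.251
G01 X106.054 Y54.115
G01 X83.887 Y39.086
G01 X78.750 Y31.632
M5
G00 X0.000 Y0.000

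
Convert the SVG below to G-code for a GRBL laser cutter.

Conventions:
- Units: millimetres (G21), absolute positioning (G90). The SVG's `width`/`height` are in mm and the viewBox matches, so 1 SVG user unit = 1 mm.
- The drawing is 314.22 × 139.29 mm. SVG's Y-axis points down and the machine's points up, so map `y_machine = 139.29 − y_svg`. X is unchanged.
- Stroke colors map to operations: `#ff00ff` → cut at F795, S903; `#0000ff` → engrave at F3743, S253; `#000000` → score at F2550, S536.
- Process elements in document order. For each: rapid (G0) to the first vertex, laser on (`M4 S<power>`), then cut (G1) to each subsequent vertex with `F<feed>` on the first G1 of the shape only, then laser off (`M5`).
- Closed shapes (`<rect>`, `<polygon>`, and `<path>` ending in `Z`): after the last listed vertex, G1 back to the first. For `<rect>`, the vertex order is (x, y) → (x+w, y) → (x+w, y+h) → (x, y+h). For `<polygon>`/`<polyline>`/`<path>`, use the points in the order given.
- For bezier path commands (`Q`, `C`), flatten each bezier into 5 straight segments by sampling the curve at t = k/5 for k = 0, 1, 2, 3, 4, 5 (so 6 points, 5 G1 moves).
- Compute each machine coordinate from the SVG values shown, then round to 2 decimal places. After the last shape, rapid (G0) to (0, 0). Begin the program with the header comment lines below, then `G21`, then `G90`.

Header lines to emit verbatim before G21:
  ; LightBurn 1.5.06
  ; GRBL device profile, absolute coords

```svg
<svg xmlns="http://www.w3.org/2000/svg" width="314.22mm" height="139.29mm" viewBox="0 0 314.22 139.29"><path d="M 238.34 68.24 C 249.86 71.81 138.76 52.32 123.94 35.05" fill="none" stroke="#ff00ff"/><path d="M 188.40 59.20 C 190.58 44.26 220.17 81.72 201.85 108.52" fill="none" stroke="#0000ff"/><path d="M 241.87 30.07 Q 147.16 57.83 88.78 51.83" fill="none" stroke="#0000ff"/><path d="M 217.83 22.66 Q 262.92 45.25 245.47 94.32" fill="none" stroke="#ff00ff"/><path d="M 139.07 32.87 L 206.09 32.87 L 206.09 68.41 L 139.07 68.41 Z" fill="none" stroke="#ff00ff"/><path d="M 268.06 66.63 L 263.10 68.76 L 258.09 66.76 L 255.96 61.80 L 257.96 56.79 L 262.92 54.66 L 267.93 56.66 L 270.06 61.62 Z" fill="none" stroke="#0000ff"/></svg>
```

Since the viewBox matches the mm dimensions, user units are millimetres directly. The only transform is the Y-flip y_m = 139.29 − y_svg.

Shape 1 is a cubic bezier drawn with `<path>`. Its stroke #ff00ff means cut at S903, F795. After flipping Y the toolpath is (238.34,71.05) → (232.29,71.47) → (207.32,76.22) → (173.93,84.07) → (142.63,93.81) → (123.94,104.24).

Shape 2 is a cubic bezier drawn with `<path>`. Its stroke #0000ff means engrave at S253, F3743. After flipping Y the toolpath is (188.40,80.09) → (192.39,83.27) → (199.35,76.90) → (205.66,64.01) → (207.70,47.62) → (201.85,30.77).

Shape 3 is a quadratic bezier drawn with `<path>`. Its stroke #0000ff means engrave at S253, F3743. After flipping Y the toolpath is (241.87,109.22) → (205.44,99.47) → (171.91,92.41) → (141.30,88.06) → (113.59,86.41) → (88.78,87.46).

Shape 4 is a quadratic bezier drawn with `<path>`. Its stroke #ff00ff means cut at S903, F795. After flipping Y the toolpath is (217.83,116.63) → (233.36,106.53) → (243.90,94.32) → (249.42,79.99) → (249.95,63.54) → (245.47,44.97).

Shape 5 is a rectangle drawn with `<path>`. Its stroke #ff00ff means cut at S903, F795. After flipping Y the toolpath is (139.07,106.42) → (206.09,106.42) → (206.09,70.88) → (139.07,70.88) → (139.07,106.42), returning to the start.

Shape 6 is a regular polygon drawn with `<path>`. Its stroke #0000ff means engrave at S253, F3743. After flipping Y the toolpath is (268.06,72.66) → (263.10,70.53) → (258.09,72.53) → (255.96,77.49) → (257.96,82.50) → (262.92,84.63) → (267.93,82.63) → (270.06,77.67) → (268.06,72.66), returning to the start.

; LightBurn 1.5.06
; GRBL device profile, absolute coords
G21
G90
G0 X238.34 Y71.05
M4 S903
G1 X232.29 Y71.47 F795
G1 X207.32 Y76.22
G1 X173.93 Y84.07
G1 X142.63 Y93.81
G1 X123.94 Y104.24
M5
G0 X188.40 Y80.09
M4 S253
G1 X192.39 Y83.27 F3743
G1 X199.35 Y76.90
G1 X205.66 Y64.01
G1 X207.70 Y47.62
G1 X201.85 Y30.77
M5
G0 X241.87 Y109.22
M4 S253
G1 X205.44 Y99.47 F3743
G1 X171.91 Y92.41
G1 X141.30 Y88.06
G1 X113.59 Y86.41
G1 X88.78 Y87.46
M5
G0 X217.83 Y116.63
M4 S903
G1 X233.36 Y106.53 F795
G1 X243.90 Y94.32
G1 X249.42 Y79.99
G1 X249.95 Y63.54
G1 X245.47 Y44.97
M5
G0 X139.07 Y106.42
M4 S903
G1 X206.09 Y106.42 F795
G1 X206.09 Y70.88
G1 X139.07 Y70.88
G1 X139.07 Y106.42
M5
G0 X268.06 Y72.66
M4 S253
G1 X263.10 Y70.53 F3743
G1 X258.09 Y72.53
G1 X255.96 Y77.49
G1 X257.96 Y82.50
G1 X262.92 Y84.63
G1 X267.93 Y82.63
G1 X270.06 Y77.67
G1 X268.06 Y72.66
M5
G0 X0.00 Y0.00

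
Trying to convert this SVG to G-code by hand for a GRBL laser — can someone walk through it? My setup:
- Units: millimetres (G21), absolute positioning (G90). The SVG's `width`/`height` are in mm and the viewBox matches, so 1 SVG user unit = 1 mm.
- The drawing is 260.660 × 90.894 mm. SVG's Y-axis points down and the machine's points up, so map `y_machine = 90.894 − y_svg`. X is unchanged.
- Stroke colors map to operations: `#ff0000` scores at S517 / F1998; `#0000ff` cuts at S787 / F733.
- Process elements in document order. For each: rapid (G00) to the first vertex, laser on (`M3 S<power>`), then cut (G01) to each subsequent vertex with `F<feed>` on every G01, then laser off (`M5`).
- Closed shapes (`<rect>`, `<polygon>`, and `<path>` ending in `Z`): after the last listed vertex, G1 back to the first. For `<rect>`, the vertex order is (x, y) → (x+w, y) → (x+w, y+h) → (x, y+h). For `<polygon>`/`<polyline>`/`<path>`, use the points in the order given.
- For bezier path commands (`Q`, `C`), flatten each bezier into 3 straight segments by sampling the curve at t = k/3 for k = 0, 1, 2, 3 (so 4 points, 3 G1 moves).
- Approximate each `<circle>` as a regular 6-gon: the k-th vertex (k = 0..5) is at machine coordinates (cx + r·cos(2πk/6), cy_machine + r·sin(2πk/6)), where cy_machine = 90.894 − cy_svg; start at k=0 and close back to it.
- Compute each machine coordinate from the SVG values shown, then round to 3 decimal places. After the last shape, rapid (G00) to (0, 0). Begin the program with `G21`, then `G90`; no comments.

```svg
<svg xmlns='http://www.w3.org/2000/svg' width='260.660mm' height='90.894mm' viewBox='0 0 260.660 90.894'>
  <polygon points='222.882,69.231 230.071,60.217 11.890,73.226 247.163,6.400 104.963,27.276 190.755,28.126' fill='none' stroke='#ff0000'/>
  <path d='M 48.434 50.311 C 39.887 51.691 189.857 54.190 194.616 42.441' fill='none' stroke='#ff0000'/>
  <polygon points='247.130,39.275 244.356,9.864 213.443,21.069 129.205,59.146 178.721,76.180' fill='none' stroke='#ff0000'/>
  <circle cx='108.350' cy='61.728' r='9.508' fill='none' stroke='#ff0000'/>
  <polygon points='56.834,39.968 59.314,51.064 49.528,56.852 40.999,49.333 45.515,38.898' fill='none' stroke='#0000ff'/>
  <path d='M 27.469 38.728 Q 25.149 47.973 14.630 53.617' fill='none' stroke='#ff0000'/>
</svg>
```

G21
G90
G00 X222.882 Y21.663
M3 S517
G01 X230.071 Y30.677 F1998
G01 X11.890 Y17.668 F1998
G01 X247.163 Y84.494 F1998
G01 X104.963 Y63.618 F1998
G01 X190.755 Y62.768 F1998
G01 X222.882 Y21.663 F1998
M5
G00 X48.434 Y40.583
M3 S517
G01 X81.477 Y39.399 F1998
G01 X152.703 Y40.884 F1998
G01 X194.616 Y48.453 F1998
M5
G00 X247.130 Y51.619
M3 S517
G01 X244.356 Y81.030 F1998
G01 X213.443 Y69.825 F1998
G01 X129.205 Y31.748 F1998
G01 X178.721 Y14.714 F1998
G01 X247.130 Y51.619 F1998
M5
G00 X117.858 Y29.166
M3 S517
G01 X113.104 Y37.400 F1998
G01 X103.596 Y37.400 F1998
G01 X98.842 Y29.166 F1998
G01 X103.596 Y20.932 F1998
G01 X113.104 Y20.932 F1998
G01 X117.858 Y29.166 F1998
M5
G00 X56.834 Y50.926
M3 S787
G01 X59.314 Y39.830 F733
G01 X49.528 Y34.042 F733
G01 X40.999 Y41.561 F733
G01 X45.515 Y51.996 F733
G01 X56.834 Y50.926 F733
M5
G00 X27.469 Y52.166
M3 S517
G01 X25.011 Y46.403 F1998
G01 X20.732 Y41.440 F1998
G01 X14.630 Y37.277 F1998
M5
G00 X0.000 Y0.000

Since the viewBox matches the mm dimensions, user units are millimetres directly. The only transform is the Y-flip y_m = 90.894 − y_svg.

Shape 1 is a closed polygon drawn with `<polygon>`. Its stroke #ff0000 means score at S517, F1998. After flipping Y the toolpath is (222.882,21.663) → (230.071,30.677) → (11.890,17.668) → (247.163,84.494) → (104.963,63.618) → (190.755,62.768) → (222.882,21.663), returning to the start.

Shape 2 is a cubic bezier drawn with `<path>`. Its stroke #ff0000 means score at S517, F1998. After flipping Y the toolpath is (48.434,40.583) → (81.477,39.399) → (152.703,40.884) → (194.616,48.453).

Shape 3 is a closed polygon drawn with `<polygon>`. Its stroke #ff0000 means score at S517, F1998. After flipping Y the toolpath is (247.130,51.619) → (244.356,81.030) → (213.443,69.825) → (129.205,31.748) → (178.721,14.714) → (247.130,51.619), returning to the start.

Shape 4 is a circle drawn with `<circle>`. Its stroke #ff0000 means score at S517, F1998. After flipping Y the toolpath is (117.858,29.166) → (113.104,37.400) → (103.596,37.400) → (98.842,29.166) → (103.596,20.932) → (113.104,20.932) → (117.858,29.166), returning to the start.

Shape 5 is a regular polygon drawn with `<polygon>`. Its stroke #0000ff means cut at S787, F733. After flipping Y the toolpath is (56.834,50.926) → (59.314,39.830) → (49.528,34.042) → (40.999,41.561) → (45.515,51.996) → (56.834,50.926), returning to the start.

Shape 6 is a quadratic bezier drawn with `<path>`. Its stroke #ff0000 means score at S517, F1998. After flipping Y the toolpath is (27.469,52.166) → (25.011,46.403) → (20.732,41.440) → (14.630,37.277).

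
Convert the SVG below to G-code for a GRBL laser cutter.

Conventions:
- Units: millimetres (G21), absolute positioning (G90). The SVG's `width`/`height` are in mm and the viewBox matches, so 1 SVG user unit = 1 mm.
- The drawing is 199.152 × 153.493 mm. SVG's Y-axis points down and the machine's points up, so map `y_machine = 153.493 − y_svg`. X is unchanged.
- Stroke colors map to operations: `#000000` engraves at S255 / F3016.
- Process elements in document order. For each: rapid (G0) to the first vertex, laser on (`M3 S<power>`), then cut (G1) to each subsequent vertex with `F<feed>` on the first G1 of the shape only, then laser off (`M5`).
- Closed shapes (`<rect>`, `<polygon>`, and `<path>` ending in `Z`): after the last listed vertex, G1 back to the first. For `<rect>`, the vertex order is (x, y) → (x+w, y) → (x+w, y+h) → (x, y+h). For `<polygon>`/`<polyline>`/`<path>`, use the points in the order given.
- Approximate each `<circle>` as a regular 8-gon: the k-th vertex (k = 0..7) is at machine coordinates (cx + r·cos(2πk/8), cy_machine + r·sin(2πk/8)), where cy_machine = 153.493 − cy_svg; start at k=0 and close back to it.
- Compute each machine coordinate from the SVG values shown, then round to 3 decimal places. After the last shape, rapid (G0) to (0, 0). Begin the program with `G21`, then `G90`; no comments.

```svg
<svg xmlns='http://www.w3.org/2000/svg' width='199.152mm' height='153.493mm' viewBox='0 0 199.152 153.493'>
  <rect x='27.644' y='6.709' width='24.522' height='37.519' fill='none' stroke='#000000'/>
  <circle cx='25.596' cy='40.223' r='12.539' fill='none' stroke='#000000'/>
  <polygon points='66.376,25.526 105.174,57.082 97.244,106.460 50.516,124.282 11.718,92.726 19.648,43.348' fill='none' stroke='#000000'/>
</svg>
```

viewBox `0 0 199.152 153.493` with mm width/height → 1 unit = 1 mm. Flip: y_m = 153.493 − y_svg.

**Shape 1** — `<rect>` rectangle, stroke `#000000` → engrave (S255, F3016). Machine vertices: (27.644,146.784) → (52.166,146.784) → (52.166,109.265) → (27.644,109.265) → (27.644,146.784). Closed: final G1 returns to the first vertex.

**Shape 2** — `<circle>` circle, stroke `#000000` → engrave (S255, F3016). Machine vertices: (38.135,113.270) → (34.462,122.136) → (25.596,125.809) → (16.730,122.136) → (13.057,113.270) → (16.730,104.404) → (25.596,100.731) → (34.462,104.404) → (38.135,113.270). Closed: final G1 returns to the first vertex.

**Shape 3** — `<polygon>` regular polygon, stroke `#000000` → engrave (S255, F3016). Machine vertices: (66.376,127.967) → (105.174,96.411) → (97.244,47.033) → (50.516,29.211) → (11.718,60.767) → (19.648,110.145) → (66.376,127.967). Closed: final G1 returns to the first vertex.

G21
G90
G0 X27.644 Y146.784
M3 S255
G1 X52.166 Y146.784 F3016
G1 X52.166 Y109.265
G1 X27.644 Y109.265
G1 X27.644 Y146.784
M5
G0 X38.135 Y113.270
M3 S255
G1 X34.462 Y122.136 F3016
G1 X25.596 Y125.809
G1 X16.730 Y122.136
G1 X13.057 Y113.270
G1 X16.730 Y104.404
G1 X25.596 Y100.731
G1 X34.462 Y104.404
G1 X38.135 Y113.270
M5
G0 X66.376 Y127.967
M3 S255
G1 X105.174 Y96.411 F3016
G1 X97.244 Y47.033
G1 X50.516 Y29.211
G1 X11.718 Y60.767
G1 X19.648 Y110.145
G1 X66.376 Y127.967
M5
G0 X0.000 Y0.000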